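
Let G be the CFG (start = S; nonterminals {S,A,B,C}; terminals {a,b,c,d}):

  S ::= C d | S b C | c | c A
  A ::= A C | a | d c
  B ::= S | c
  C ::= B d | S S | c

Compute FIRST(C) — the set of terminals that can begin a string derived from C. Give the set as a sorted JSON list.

Compute FIRST by fixpoint:
[1]
  A via A→a: +{a}
  A via A→d c: +{d}
  B via B→c: +{c}
  C via C→B d: +{c}
  S via S→C d: +{c}
  S: {c}  A: {a,d}  B: {c}  C: {c}
[2] — fixpoint
  S: {c}  A: {a,d}  B: {c}  C: {c}

FIRST(C) = ["c"]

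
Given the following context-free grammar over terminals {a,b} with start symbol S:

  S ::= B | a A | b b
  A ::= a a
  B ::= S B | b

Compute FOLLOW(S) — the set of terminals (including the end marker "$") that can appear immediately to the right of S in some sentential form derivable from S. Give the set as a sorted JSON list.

Compute FIRST by fixpoint:
pass 1:
  A via A→a a: +{a}
  B via B→b: +{b}
  S via S→B: +{b}
  S via S→a A: +{a}
  FIRST(S)={a,b}  FIRST(A)={a}  FIRST(B)={b}
pass 2:
  B via B→S B: +{a}
  FIRST(S)={a,b}  FIRST(A)={a}  FIRST(B)={a,b}
pass 3: done
  FIRST(S)={a,b}  FIRST(A)={a}  FIRST(B)={a,b}

FOLLOW sets:
FOLLOW(S) := {$}
iter 1:
  B→S B: FOLLOW(S) ⊇ FIRST(B) = {a,b}; new: +{a,b}
  S→B: FOLLOW(B) ⊇ FOLLOW(S) ⊇ {$,a,b}; new: +{$,a,b}
  S→a A: FOLLOW(A) ⊇ FOLLOW(S) ⊇ {$,a,b}; new: +{$,a,b}
  FOLLOW[S]={$,a,b}  FOLLOW[A]={$,a,b}  FOLLOW[B]={$,a,b}
iter 2: done
  FOLLOW[S]={$,a,b}  FOLLOW[A]={$,a,b}  FOLLOW[B]={$,a,b}

FOLLOW(S) = ["$", "a", "b"]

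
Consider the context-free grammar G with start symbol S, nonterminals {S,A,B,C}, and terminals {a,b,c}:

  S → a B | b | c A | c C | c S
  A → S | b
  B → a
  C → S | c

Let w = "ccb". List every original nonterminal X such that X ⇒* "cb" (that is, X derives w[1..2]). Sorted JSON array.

Convert to CNF:
  S -> T0 B | T1 A | T1 C | T1 S | b
  A -> T0 B | T1 A | T1 C | T1 S | b
  B -> a
  C -> T0 B | T1 A | T1 C | T1 S | b | c
  T0 -> a
  T1 -> c

Fill CYK table bottom-up, restricted to cells inside w[1..2]:
  cell(1,1) c: {C,T1}  orig:{C}
  cell(2,2) b: {A,C,S}
  cell(1,2) cb: {A,C,S}

Original NTs in T[1,2] deriving "cb": ["A", "C", "S"]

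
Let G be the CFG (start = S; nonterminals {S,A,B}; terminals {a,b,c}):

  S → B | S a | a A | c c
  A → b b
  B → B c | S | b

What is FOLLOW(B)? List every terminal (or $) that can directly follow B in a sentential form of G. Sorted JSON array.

Compute FIRST by fixpoint:
pass 1:
  A via A→b b: +{b}
  B via B→b: +{b}
  S via S→B: +{b}
  S via S→a A: +{a}
  S via S→c c: +{c}
  FIRST[S]={a,b,c}  FIRST[A]={b}  FIRST[B]={b}
pass 2:
  B via B→S: +{a,c}
  FIRST[S]={a,b,c}  FIRST[A]={b}  FIRST[B]={a,b,c}
pass 3: — fixpoint
  FIRST[S]={a,b,c}  FIRST[A]={b}  FIRST[B]={a,b,c}

FOLLOW sets:
seed FOLLOW(S) with $
round 1:
  B→B c: FOLLOW(B) ⊇ FIRST(c) = {c}; new: +{c}
  B→S: FOLLOW(S) ⊇ FOLLOW(B) ⊇ {c}; new: +{c}
  S→B: FOLLOW(B) ⊇ FOLLOW(S) ⊇ {$,c}; new: +{$}
  S→S a: FOLLOW(S) ⊇ FIRST(a) = {a}; new: +{a}
  S→a A: FOLLOW(A) ⊇ FOLLOW(S) ⊇ {$,a,c}; new: +{$,a,c}
  FOLLOW[S]={$,a,c}  FOLLOW[A]={$,a,c}  FOLLOW[B]={$,c}
round 2:
  S→B: FOLLOW(B) ⊇ FOLLOW(S) ⊇ {$,a,c}; new: +{a}
  FOLLOW[S]={$,a,c}  FOLLOW[A]={$,a,c}  FOLLOW[B]={$,a,c}
round 3: — fixpoint
  FOLLOW[S]={$,a,c}  FOLLOW[A]={$,a,c}  FOLLOW[B]={$,a,c}

FOLLOW(B) = ["$", "a", "c"]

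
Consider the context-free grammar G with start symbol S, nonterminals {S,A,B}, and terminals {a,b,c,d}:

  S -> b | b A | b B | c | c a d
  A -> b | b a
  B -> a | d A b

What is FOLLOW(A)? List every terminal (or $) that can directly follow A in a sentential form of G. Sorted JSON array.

Compute FIRST by fixpoint:
round 1:
  A via A→b: +{b}
  B via B→a: +{a}
  B via B→d A b: +{d}
  S via S→b: +{b}
  S via S→c: +{c}
  S: {b,c}  A: {b}  B: {a,d}
round 2: — fixpoint
  S: {b,c}  A: {b}  B: {a,d}

FOLLOW sets:
initialize: $ ∈ FOLLOW(S)
pass 1:
  B→d A b: FOLLOW(A) ⊇ FIRST(b) = {b}; new: +{b}
  S→b A: FOLLOW(A) ⊇ FOLLOW(S) ⊇ {$}; new: +{$}
  S→b B: FOLLOW(B) ⊇ FOLLOW(S) ⊇ {$}; new: +{$}
  S: {$}  A: {$,b}  B: {$}
pass 2: done
  S: {$}  A: {$,b}  B: {$}

FOLLOW(A) = ["$", "b"]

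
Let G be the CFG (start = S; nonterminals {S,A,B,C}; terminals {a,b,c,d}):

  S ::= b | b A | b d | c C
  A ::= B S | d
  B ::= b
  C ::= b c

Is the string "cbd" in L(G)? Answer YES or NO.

Convert to CNF:
  S -> T0 A | T0 T2 | T1 C | b
  A -> B S | d
  B -> b
  C -> T0 T1
  T0 -> b
  T1 -> c
  T2 -> d

Fill CYK table bottom-up:
  cell(0,0) c: {T1}  orig:{}
  cell(1,1) b: {B,S,T0}  orig:{B,S}
  cell(2,2) d: {A,T2}  orig:{A}
  cell(0,1) cb: ∅
  cell(1,2) bd: {S}
  cell(0,2) cbd: ∅

S ∉ T[0,2] ⇒ NO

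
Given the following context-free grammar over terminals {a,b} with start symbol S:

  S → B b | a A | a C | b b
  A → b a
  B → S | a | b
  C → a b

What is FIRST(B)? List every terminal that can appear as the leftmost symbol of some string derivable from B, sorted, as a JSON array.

Compute FIRST by fixpoint:
iter 1:
  A via A→b a: +{b}
  B via B→a: +{a}
  B via B→b: +{b}
  C via C→a b: +{a}
  S via S→B b: +{a,b}
  FIRST(S)={a,b}  FIRST(A)={b}  FIRST(B)={a,b}  FIRST(C)={a}
iter 2: (stable)
  FIRST(S)={a,b}  FIRST(A)={b}  FIRST(B)={a,b}  FIRST(C)={a}

FIRST(B) = ["a", "b"]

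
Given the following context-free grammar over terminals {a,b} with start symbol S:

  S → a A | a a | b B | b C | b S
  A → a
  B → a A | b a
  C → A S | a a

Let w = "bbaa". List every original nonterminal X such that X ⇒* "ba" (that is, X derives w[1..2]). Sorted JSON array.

Convert to CNF:
  S -> T0 A | T0 T0 | T1 B | T1 C | T1 S
  A -> a
  B -> T0 A | T1 T0
  C -> A S | T0 T0
  T0 -> a
  T1 -> b

Fill CYK table bottom-up, restricted to cells inside w[1..2]:
  cell(1,1) b: {T1}  orig:{}
  cell(2,2) a: {A,T0}  orig:{A}
  cell(1,2) ba: {B}

Original NTs in T[1,2] deriving "ba": ["B"]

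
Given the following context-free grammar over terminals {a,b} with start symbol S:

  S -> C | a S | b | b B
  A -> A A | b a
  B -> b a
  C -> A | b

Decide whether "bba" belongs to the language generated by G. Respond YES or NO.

Convert to CNF:
  S -> A A | T0 B | T0 T1 | T1 S | b
  A -> A A | T0 T1
  B -> T0 T1
  C -> A A | T0 T1 | b
  T0 -> b
  T1 -> a

CYK table (by increasing span):
  T[0,0] 'b' = {C,S,T0}  orig:{C,S}
  T[1,1] 'b' = {C,S,T0}  orig:{C,S}
  T[2,2] 'a' = {T1}  orig:{}
  T[0,1] 'bb' = ∅
  T[1,2] 'ba' = {A,B,C,S}
  T[0,2] 'bba' = {S}

S ∈ T[0,2] ⇒ YES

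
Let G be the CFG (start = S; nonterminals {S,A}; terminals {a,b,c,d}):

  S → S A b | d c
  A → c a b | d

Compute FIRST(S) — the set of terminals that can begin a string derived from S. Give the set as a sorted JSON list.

FIRST sets, iterate to fixpoint:
pass 1:
  A via A→c a b: +{c}
  A via A→d: +{d}
  S via S→d c: +{d}
  S: {d}  A: {c,d}
pass 2: done
  S: {d}  A: {c,d}

FIRST(S) = ["d"]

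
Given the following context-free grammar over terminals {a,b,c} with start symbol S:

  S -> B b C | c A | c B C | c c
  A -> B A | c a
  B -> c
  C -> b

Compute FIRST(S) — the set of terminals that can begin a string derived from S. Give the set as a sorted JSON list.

Compute FIRST by fixpoint:
pass 1:
  A via A→c a: +{c}
  B via B→c: +{c}
  C via C→b: +{b}
  S via S→B b C: +{c}
  FIRST[S]={c}  FIRST[A]={c}  FIRST[B]={c}  FIRST[C]={b}
pass 2: (no change)
  FIRST[S]={c}  FIRST[A]={c}  FIRST[B]={c}  FIRST[C]={b}

FIRST(S) = ["c"]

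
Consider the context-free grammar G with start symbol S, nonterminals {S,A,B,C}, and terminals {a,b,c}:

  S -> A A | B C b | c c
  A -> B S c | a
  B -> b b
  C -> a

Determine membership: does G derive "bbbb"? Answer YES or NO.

CNF form of G:
  S -> A A | B X3 | T0 T0
  A -> B X2 | a
  B -> T1 T1
  C -> a
  T0 -> c
  T1 -> b
  X2 -> S T0
  X3 -> C T1

CYK table (by increasing span):
  T[0,0] 'b' = {T1}  orig:{}
  T[1,1] 'b' = {T1}  orig:{}
  T[2,2] 'b' = {T1}  orig:{}
  T[3,3] 'b' = {T1}  orig:{}
  T[0,1] 'bb' = {B}
  T[1,2] 'bb' = {B}
  T[2,3] 'bb' = {B}
  T[0,2] 'bbb' = ∅
  T[1,3] 'bbb' = ∅
  T[0,3] 'bbbb' = ∅

S ∉ T[0,3] ⇒ NO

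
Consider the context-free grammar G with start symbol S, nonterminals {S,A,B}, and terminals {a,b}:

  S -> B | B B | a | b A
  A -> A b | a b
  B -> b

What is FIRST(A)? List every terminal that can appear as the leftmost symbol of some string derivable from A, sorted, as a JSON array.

FIRST sets, iterate to fixpoint:
iter 1:
  A via A→a b: +{a}
  B via B→b: +{b}
  S via S→B: +{b}
  S via S→a: +{a}
  S: {a,b}  A: {a}  B: {b}
iter 2: done
  S: {a,b}  A: {a}  B: {b}

FIRST(A) = ["a"]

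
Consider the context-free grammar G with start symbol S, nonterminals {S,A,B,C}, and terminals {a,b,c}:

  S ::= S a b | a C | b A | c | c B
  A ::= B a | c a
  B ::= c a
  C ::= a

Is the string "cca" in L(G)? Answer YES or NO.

CNF form of G:
  S -> S X3 | T0 C | T1 B | T2 A | c
  A -> B T0 | T1 T0
  B -> T1 T0
  C -> a
  T0 -> a
  T1 -> c
  T2 -> b
  X3 -> T0 T2

Fill CYK table bottom-up:
  T[0,0] 'c' = {S,T1}  orig:{S}
  T[1,1] 'c' = {S,T1}  orig:{S}
  T[2,2] 'a' = {C,T0}  orig:{C}
  T[0,1] 'cc' = ∅
  T[1,2] 'ca' = {A,B}
  T[0,2] 'cca' = {S}

S ∈ T[0,2] ⇒ YES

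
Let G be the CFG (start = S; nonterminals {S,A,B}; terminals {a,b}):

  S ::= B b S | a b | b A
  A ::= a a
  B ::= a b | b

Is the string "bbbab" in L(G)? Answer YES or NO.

CNF form of G:
  S -> B X2 | T0 T1 | T1 A
  A -> T0 T0
  B -> T0 T1 | b
  T0 -> a
  T1 -> b
  X2 -> T1 S

CYK fill:
  [0..0]={B,T1}  "b"  orig:{B}
  [1..1]={B,T1}  "b"  orig:{B}
  [2..2]={B,T1}  "b"  orig:{B}
  [3..3]={T0}  "a"  orig:{}
  [4..4]={B,T1}  "b"  orig:{B}
  [0..1]=∅  "bb"
  [1..2]=∅  "bb"
  [2..3]=∅  "ba"
  [3..4]={B,S}  "ab"
  [0..2]=∅  "bbb"
  [1..3]=∅  "bba"
  [2..4]={X2}  "bab"  orig:{}
  [0..3]=∅  "bbba"
  [1..4]={S}  "bbab"
  [0..4]={X2}  "bbbab"  orig:{}

S ∉ T[0,4] ⇒ NO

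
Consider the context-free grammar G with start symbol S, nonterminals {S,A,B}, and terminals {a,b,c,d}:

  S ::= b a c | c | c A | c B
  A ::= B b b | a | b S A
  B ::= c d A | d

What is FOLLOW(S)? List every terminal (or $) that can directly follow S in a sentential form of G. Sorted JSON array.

FIRST iteration:
round 1:
  A via A→a: +{a}
  A via A→b S A: +{b}
  B via B→c d A: +{c}
  B via B→d: +{d}
  S via S→b a c: +{b}
  S via S→c: +{c}
  S: {b,c}  A: {a,b}  B: {c,d}
round 2:
  A via A→B b b: +{c,d}
  S: {b,c}  A: {a,b,c,d}  B: {c,d}
round 3: done
  S: {b,c}  A: {a,b,c,d}  B: {c,d}

FOLLOW sets:
FOLLOW(S) := {$}
round 1:
  A→B b b: FOLLOW(B) ⊇ FIRST(b) = {b}; new: +{b}
  A→b S A: FOLLOW(S) ⊇ FIRST(A) = {a,b,c,d}; new: +{a,b,c,d}
  B→c d A: FOLLOW(A) ⊇ FOLLOW(B) ⊇ {b}; new: +{b}
  S→c A: FOLLOW(A) ⊇ FOLLOW(S) ⊇ {$,a,b,c,d}; new: +{$,a,c,d}
  S→c B: FOLLOW(B) ⊇ FOLLOW(S) ⊇ {$,a,b,c,d}; new: +{$,a,c,d}
  S: {$,a,b,c,d}  A: {$,a,b,c,d}  B: {$,a,b,c,d}
round 2: done
  S: {$,a,b,c,d}  A: {$,a,b,c,d}  B: {$,a,b,c,d}

FOLLOW(S) = ["$", "a", "b", "c", "d"]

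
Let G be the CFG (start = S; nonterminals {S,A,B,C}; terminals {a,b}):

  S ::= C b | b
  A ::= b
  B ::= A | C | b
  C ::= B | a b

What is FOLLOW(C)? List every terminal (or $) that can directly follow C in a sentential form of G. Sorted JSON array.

Compute FIRST by fixpoint:
round 1:
  A via A→b: +{b}
  B via B→A: +{b}
  C via C→B: +{b}
  C via C→a b: +{a}
  S via S→C b: +{a,b}
  S: {a,b}  A: {b}  B: {b}  C: {a,b}
round 2:
  B via B→C: +{a}
  S: {a,b}  A: {b}  B: {a,b}  C: {a,b}
round 3: (stable)
  S: {a,b}  A: {b}  B: {a,b}  C: {a,b}

FOLLOW sets:
FOLLOW(S) := {$}
iter 1:
  S→C b: FOLLOW(C) ⊇ FIRST(b) = {b}; new: +{b}
  S: {$}  A: {}  B: {}  C: {b}
iter 2:
  C→B: FOLLOW(B) ⊇ FOLLOW(C) ⊇ {b}; new: +{b}
  S: {$}  A: {}  B: {b}  C: {b}
iter 3:
  B→A: FOLLOW(A) ⊇ FOLLOW(B) ⊇ {b}; new: +{b}
  S: {$}  A: {b}  B: {b}  C: {b}
iter 4: (no change)
  S: {$}  A: {b}  B: {b}  C: {b}

FOLLOW(C) = ["b"]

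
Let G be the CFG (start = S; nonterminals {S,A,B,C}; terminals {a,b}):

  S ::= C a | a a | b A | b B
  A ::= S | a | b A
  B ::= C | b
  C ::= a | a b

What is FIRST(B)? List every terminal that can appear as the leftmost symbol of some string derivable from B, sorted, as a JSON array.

FIRST iteration:
[1]
  A via A→a: +{a}
  A via A→b A: +{b}
  B via B→b: +{b}
  C via C→a: +{a}
  S via S→C a: +{a}
  S via S→b A: +{b}
  FIRST[S]={a,b}  FIRST[A]={a,b}  FIRST[B]={b}  FIRST[C]={a}
[2]
  B via B→C: +{a}
  FIRST[S]={a,b}  FIRST[A]={a,b}  FIRST[B]={a,b}  FIRST[C]={a}
[3] done
  FIRST[S]={a,b}  FIRST[A]={a,b}  FIRST[B]={a,b}  FIRST[C]={a}

FIRST(B) = ["a", "b"]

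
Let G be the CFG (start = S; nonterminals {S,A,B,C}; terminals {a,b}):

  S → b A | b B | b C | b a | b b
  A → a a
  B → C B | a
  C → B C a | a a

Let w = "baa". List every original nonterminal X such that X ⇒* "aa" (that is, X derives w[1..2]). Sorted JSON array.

Convert to CNF:
  S -> T1 A | T1 B | T1 C | T1 T0 | T1 T1
  A -> T0 T0
  B -> C B | a
  C -> B X2 | T0 T0
  T0 -> a
  T1 -> b
  X2 -> C T0

Fill CYK table bottom-up — only the sub-triangle for w[1..2]:
  [1..1]={B,T0}  "a"  orig:{B}
  [2..2]={B,T0}  "a"  orig:{B}
  [1..2]={A,C}  "aa"

Original NTs in T[1,2] deriving "aa": ["A", "C"]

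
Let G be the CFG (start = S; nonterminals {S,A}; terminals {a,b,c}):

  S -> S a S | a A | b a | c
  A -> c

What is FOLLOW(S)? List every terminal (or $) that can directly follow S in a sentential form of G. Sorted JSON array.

FIRST iteration:
round 1:
  A via A→c: +{c}
  S via S→a A: +{a}
  S via S→b a: +{b}
  S via S→c: +{c}
  FIRST(S)={a,b,c}  FIRST(A)={c}
round 2: done
  FIRST(S)={a,b,c}  FIRST(A)={c}

Compute FOLLOW by fixpoint:
FOLLOW(S) := {$}
pass 1:
  S→S a S: FOLLOW(S) ⊇ FIRST(a) = {a}; new: +{a}
  S→a A: FOLLOW(A) ⊇ FOLLOW(S) ⊇ {$,a}; new: +{$,a}
  S: {$,a}  A: {$,a}
pass 2: (no change)
  S: {$,a}  A: {$,a}

FOLLOW(S) = ["$", "a"]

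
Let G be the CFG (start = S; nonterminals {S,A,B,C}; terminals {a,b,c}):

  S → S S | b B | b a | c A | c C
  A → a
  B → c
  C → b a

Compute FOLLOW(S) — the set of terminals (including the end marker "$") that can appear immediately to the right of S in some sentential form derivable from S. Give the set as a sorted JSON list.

Compute FIRST by fixpoint:
round 1:
  A via A→a: +{a}
  B via B→c: +{c}
  C via C→b a: +{b}
  S via S→b B: +{b}
  S via S→c A: +{c}
  FIRST[S]={b,c}  FIRST[A]={a}  FIRST[B]={c}  FIRST[C]={b}
round 2: done
  FIRST[S]={b,c}  FIRST[A]={a}  FIRST[B]={c}  FIRST[C]={b}

Compute FOLLOW by fixpoint:
initialize: $ ∈ FOLLOW(S)
[1]
  S→S S: FOLLOW(S) ⊇ FIRST(S) = {b,c}; new: +{b,c}
  S→b B: FOLLOW(B) ⊇ FOLLOW(S) ⊇ {$,b,c}; new: +{$,b,c}
  S→c A: FOLLOW(A) ⊇ FOLLOW(S) ⊇ {$,b,c}; new: +{$,b,c}
  S→c C: FOLLOW(C) ⊇ FOLLOW(S) ⊇ {$,b,c}; new: +{$,b,c}
  FOLLOW(S)={$,b,c}  FOLLOW(A)={$,b,c}  FOLLOW(B)={$,b,c}  FOLLOW(C)={$,b,c}
[2] done
  FOLLOW(S)={$,b,c}  FOLLOW(A)={$,b,c}  FOLLOW(B)={$,b,c}  FOLLOW(C)={$,b,c}

FOLLOW(S) = ["$", "b", "c"]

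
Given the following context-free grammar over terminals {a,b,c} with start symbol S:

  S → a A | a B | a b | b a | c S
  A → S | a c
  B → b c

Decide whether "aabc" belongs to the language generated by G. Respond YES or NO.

CNF form of G:
  S -> T0 A | T0 B | T0 T1 | T1 T0 | T2 S
  A -> T0 A | T0 B | T0 T1 | T0 T2 | T1 T0 | T2 S
  B -> T1 T2
  T0 -> a
  T1 -> b
  T2 -> c

CYK fill:
  cell(0,0) a: {T0}  orig:{}
  cell(1,1) a: {T0}  orig:{}
  cell(2,2) b: {T1}  orig:{}
  cell(3,3) c: {T2}  orig:{}
  cell(0,1) aa: ∅
  cell(1,2) ab: {A,S}
  cell(2,3) bc: {B}
  cell(0,2) aab: {A,S}
  cell(1,3) abc: {A,S}
  cell(0,3) aabc: {A,S}

S ∈ T[0,3] ⇒ YES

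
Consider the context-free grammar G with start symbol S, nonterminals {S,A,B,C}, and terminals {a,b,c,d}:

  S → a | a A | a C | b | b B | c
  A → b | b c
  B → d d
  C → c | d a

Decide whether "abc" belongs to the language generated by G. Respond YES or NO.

Convert to CNF:
  S -> T0 B | T3 A | T3 C | a | b | c
  A -> T0 T1 | b
  B -> T2 T2
  C -> T2 T3 | c
  T0 -> b
  T1 -> c
  T2 -> d
  T3 -> a

CYK fill:
  [0..0]={S,T3}  "a"  orig:{S}
  [1..1]={A,S,T0}  "b"  orig:{A,S}
  [2..2]={C,S,T1}  "c"  orig:{C,S}
  [0..1]={S}  "ab"
  [1..2]={A}  "bc"
  [0..2]={S}  "abc"

S ∈ T[0,2] ⇒ YES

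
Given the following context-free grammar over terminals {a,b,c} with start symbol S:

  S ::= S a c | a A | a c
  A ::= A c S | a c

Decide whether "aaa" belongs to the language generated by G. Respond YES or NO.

Convert to CNF:
  S -> S X3 | T1 A | T1 T0
  A -> A X2 | T1 T0
  T0 -> c
  T1 -> a
  X2 -> T0 S
  X3 -> T1 T0

CYK fill:
  [0..0]={T1}  "a"  orig:{}
  [1..1]={T1}  "a"  orig:{}
  [2..2]={T1}  "a"  orig:{}
  [0..1]=∅  "aa"
  [1..2]=∅  "aa"
  [0..2]=∅  "aaa"

S ∉ T[0,2] ⇒ NO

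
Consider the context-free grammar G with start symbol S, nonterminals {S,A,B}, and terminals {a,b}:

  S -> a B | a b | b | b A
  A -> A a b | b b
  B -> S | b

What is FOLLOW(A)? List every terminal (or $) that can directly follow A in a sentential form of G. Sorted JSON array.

FIRST iteration:
round 1:
  A via A→b b: +{b}
  B via B→b: +{b}
  S via S→a B: +{a}
  S via S→b: +{b}
  FIRST[S]={a,b}  FIRST[A]={b}  FIRST[B]={b}
round 2:
  B via B→S: +{a}
  FIRST[S]={a,b}  FIRST[A]={b}  FIRST[B]={a,b}
round 3: (no change)
  FIRST[S]={a,b}  FIRST[A]={b}  FIRST[B]={a,b}

FOLLOW iteration:
seed FOLLOW(S) with $
pass 1:
  A→A a b: FOLLOW(A) ⊇ FIRST(a) = {a}; new: +{a}
  S→a B: FOLLOW(B) ⊇ FOLLOW(S) ⊇ {$}; new: +{$}
  S→b A: FOLLOW(A) ⊇ FOLLOW(S) ⊇ {$}; new: +{$}
  FOLLOW(S)={$}  FOLLOW(A)={$,a}  FOLLOW(B)={$}
pass 2: — fixpoint
  FOLLOW(S)={$}  FOLLOW(A)={$,a}  FOLLOW(B)={$}

FOLLOW(A) = ["$", "a"]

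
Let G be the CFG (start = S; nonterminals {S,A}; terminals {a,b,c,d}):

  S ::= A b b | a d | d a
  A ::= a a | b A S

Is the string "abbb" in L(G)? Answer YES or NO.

CNF form of G:
  S -> A X4 | T0 T2 | T2 T0
  A -> T0 T0 | T1 X3
  T0 -> a
  T1 -> b
  T2 -> d
  X3 -> A S
  X4 -> T1 T1

CYK table (by increasing span):
  [0..0]={T0}  "a"  orig:{}
  [1..1]={T1}  "b"  orig:{}
  [2..2]={T1}  "b"  orig:{}
  [3..3]={T1}  "b"  orig:{}
  [0..1]=∅  "ab"
  [1..2]={X4}  "bb"  orig:{}
  [2..3]={X4}  "bb"  orig:{}
  [0..2]=∅  "abb"
  [1..3]=∅  "bbb"
  [0..3]=∅  "abbb"

S ∉ T[0,3] ⇒ NO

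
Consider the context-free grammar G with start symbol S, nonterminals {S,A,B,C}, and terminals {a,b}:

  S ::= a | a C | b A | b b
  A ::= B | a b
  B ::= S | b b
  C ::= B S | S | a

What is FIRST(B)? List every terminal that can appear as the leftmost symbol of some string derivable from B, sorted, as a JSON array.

FIRST sets, iterate to fixpoint:
iter 1:
  A via A→a b: +{a}
  B via B→b b: +{b}
  C via C→B S: +{b}
  C via C→a: +{a}
  S via S→a: +{a}
  S via S→b A: +{b}
  FIRST(S)={a,b}  FIRST(A)={a}  FIRST(B)={b}  FIRST(C)={a,b}
iter 2:
  A via A→B: +{b}
  B via B→S: +{a}
  FIRST(S)={a,b}  FIRST(A)={a,b}  FIRST(B)={a,b}  FIRST(C)={a,b}
iter 3: (stable)
  FIRST(S)={a,b}  FIRST(A)={a,b}  FIRST(B)={a,b}  FIRST(C)={a,b}

FIRST(B) = ["a", "b"]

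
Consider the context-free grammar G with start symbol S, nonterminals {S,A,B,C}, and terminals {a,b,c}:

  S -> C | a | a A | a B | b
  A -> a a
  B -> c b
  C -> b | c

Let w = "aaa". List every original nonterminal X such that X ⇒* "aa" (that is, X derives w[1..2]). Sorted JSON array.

Convert to CNF:
  S -> T0 A | T0 B | a | b | c
  A -> T0 T0
  B -> T1 T2
  C -> b | c
  T0 -> a
  T1 -> c
  T2 -> b

Fill CYK table bottom-up, restricted to cells inside w[1..2]:
  cell(1,1) a: {S,T0}  orig:{S}
  cell(2,2) a: {S,T0}  orig:{S}
  cell(1,2) aa: {A}

Original NTs in T[1,2] deriving "aa": ["A"]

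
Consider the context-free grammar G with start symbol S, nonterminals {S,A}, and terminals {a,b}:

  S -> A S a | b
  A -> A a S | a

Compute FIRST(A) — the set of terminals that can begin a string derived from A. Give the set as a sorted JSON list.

FIRST sets, iterate to fixpoint:
[1]
  A via A→a: +{a}
  S via S→A S a: +{a}
  S via S→b: +{b}
  FIRST(S)={a,b}  FIRST(A)={a}
[2] done
  FIRST(S)={a,b}  FIRST(A)={a}

FIRST(A) = ["a"]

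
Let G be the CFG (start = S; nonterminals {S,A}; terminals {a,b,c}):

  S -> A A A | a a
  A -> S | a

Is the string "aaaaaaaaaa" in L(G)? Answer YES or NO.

CNF form of G:
  S -> A X2 | T0 T0
  A -> A X1 | T0 T0 | a
  T0 -> a
  X1 -> A A
  X2 -> A A

Fill CYK table bottom-up:
  T[0,0] 'a' = {A,T0}  orig:{A}
  T[1,1] 'a' = {A,T0}  orig:{A}
  T[2,2] 'a' = {A,T0}  orig:{A}
  T[3,3] 'a' = {A,T0}  orig:{A}
  T[4,4] 'a' = {A,T0}  orig:{A}
  T[5,5] 'a' = {A,T0}  orig:{A}
  T[6,6] 'a' = {A,T0}  orig:{A}
  T[7,7] 'a' = {A,T0}  orig:{A}
  T[8,8] 'a' = {A,T0}  orig:{A}
  T[9,9] 'a' = {A,T0}  orig:{A}
  T[0,1] 'aa' = {A,S,X1,X2}  orig:{A,S}
  T[1,2] 'aa' = {A,S,X1,X2}  orig:{A,S}
  T[2,3] 'aa' = {A,S,X1,X2}  orig:{A,S}
  T[3,4] 'aa' = {A,S,X1,X2}  orig:{A,S}
  T[4,5] 'aa' = {A,S,X1,X2}  orig:{A,S}
  T[5,6] 'aa' = {A,S,X1,X2}  orig:{A,S}
  T[6,7] 'aa' = {A,S,X1,X2}  orig:{A,S}
  T[7,8] 'aa' = {A,S,X1,X2}  orig:{A,S}
  T[8,9] 'aa' = {A,S,X1,X2}  orig:{A,S}
  T[0,2] 'aaa' = {A,S,X1,X2}  orig:{A,S}
  T[1,3] 'aaa' = {A,S,X1,X2}  orig:{A,S}
  T[2,4] 'aaa' = {A,S,X1,X2}  orig:{A,S}
  T[3,5] 'aaa' = {A,S,X1,X2}  orig:{A,S}
  T[4,6] 'aaa' = {A,S,X1,X2}  orig:{A,S}
  T[5,7] 'aaa' = {A,S,X1,X2}  orig:{A,S}
  T[6,8] 'aaa' = {A,S,X1,X2}  orig:{A,S}
  T[7,9] 'aaa' = {A,S,X1,X2}  orig:{A,S}
  T[0,3] 'aaaa' = {A,S,X1,X2}  orig:{A,S}
  T[1,4] 'aaaa' = {A,S,X1,X2}  orig:{A,S}
  T[2,5] 'aaaa' = {A,S,X1,X2}  orig:{A,S}
  T[3,6] 'aaaa' = {A,S,X1,X2}  orig:{A,S}
  T[4,7] 'aaaa' = {A,S,X1,X2}  orig:{A,S}
  T[5,8] 'aaaa' = {A,S,X1,X2}  orig:{A,S}
  T[6,9] 'aaaa' = {A,S,X1,X2}  orig:{A,S}
  T[0,4] 'aaaaa' = {A,S,X1,X2}  orig:{A,S}
  T[1,5] 'aaaaa' = {A,S,X1,X2}  orig:{A,S}
  T[2,6] 'aaaaa' = {A,S,X1,X2}  orig:{A,S}
  T[3,7] 'aaaaa' = {A,S,X1,X2}  orig:{A,S}
  T[4,8] 'aaaaa' = {A,S,X1,X2}  orig:{A,S}
  T[5,9] 'aaaaa' = {A,S,X1,X2}  orig:{A,S}
  T[0,5] 'aaaaaa' = {A,S,X1,X2}  orig:{A,S}
  T[1,6] 'aaaaaa' = {A,S,X1,X2}  orig:{A,S}
  T[2,7] 'aaaaaa' = {A,S,X1,X2}  orig:{A,S}
  T[3,8] 'aaaaaa' = {A,S,X1,X2}  orig:{A,S}
  T[4,9] 'aaaaaa' = {A,S,X1,X2}  orig:{A,S}
  T[0,6] 'aaaaaaa' = {A,S,X1,X2}  orig:{A,S}
  T[1,7] 'aaaaaaa' = {A,S,X1,X2}  orig:{A,S}
  T[2,8] 'aaaaaaa' = {A,S,X1,X2}  orig:{A,S}
  T[3,9] 'aaaaaaa' = {A,S,X1,X2}  orig:{A,S}
  T[0,7] 'aaaaaaaa' = {A,S,X1,X2}  orig:{A,S}
  T[1,8] 'aaaaaaaa' = {A,S,X1,X2}  orig:{A,S}
  T[2,9] 'aaaaaaaa' = {A,S,X1,X2}  orig:{A,S}
  T[0,8] 'aaaaaaaaa' = {A,S,X1,X2}  orig:{A,S}
  T[1,9] 'aaaaaaaaa' = {A,S,X1,X2}  orig:{A,S}
  T[0,9] 'aaaaaaaaaa' = {A,S,X1,X2}  orig:{A,S}

S ∈ T[0,9] ⇒ YES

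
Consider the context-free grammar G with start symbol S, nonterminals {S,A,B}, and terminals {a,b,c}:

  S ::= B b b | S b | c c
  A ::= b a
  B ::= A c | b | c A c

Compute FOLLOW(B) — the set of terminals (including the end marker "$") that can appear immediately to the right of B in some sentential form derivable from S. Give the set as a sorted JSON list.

FIRST iteration:
round 1:
  A via A→b a: +{b}
  B via B→A c: +{b}
  B via B→c A c: +{c}
  S via S→B b b: +{b,c}
  S: {b,c}  A: {b}  B: {b,c}
round 2: (no change)
  S: {b,c}  A: {b}  B: {b,c}

FOLLOW iteration:
initialize: $ ∈ FOLLOW(S)
iter 1:
  B→A c: FOLLOW(A) ⊇ FIRST(c) = {c}; new: +{c}
  S→B b b: FOLLOW(B) ⊇ FIRST(b) = {b}; new: +{b}
  S→S b: FOLLOW(S) ⊇ FIRST(b) = {b}; new: +{b}
  FOLLOW(S)={$,b}  FOLLOW(A)={c}  FOLLOW(B)={b}
iter 2: done
  FOLLOW(S)={$,b}  FOLLOW(A)={c}  FOLLOW(B)={b}

FOLLOW(B) = ["b"]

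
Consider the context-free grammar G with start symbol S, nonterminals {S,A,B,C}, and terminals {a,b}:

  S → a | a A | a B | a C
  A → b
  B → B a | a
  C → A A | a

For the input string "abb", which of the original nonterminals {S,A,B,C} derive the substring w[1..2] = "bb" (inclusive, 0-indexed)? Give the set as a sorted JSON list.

CNF form of G:
  S -> T0 A | T0 B | T0 C | a
  A -> b
  B -> B T0 | a
  C -> A A | a
  T0 -> a

Fill CYK table bottom-up (cells [i..j] with 1 ≤ i ≤ j ≤ 2 only):
  cell(1,1) b: {A}
  cell(2,2) b: {A}
  cell(1,2) bb: {C}

Original NTs in T[1,2] deriving "bb": ["C"]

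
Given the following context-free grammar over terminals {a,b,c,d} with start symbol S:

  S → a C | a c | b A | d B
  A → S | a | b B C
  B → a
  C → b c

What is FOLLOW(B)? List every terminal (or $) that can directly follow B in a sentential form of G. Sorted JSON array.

Compute FIRST by fixpoint:
[1]
  A via A→a: +{a}
  A via A→b B C: +{b}
  B via B→a: +{a}
  C via C→b c: +{b}
  S via S→a C: +{a}
  S via S→b A: +{b}
  S via S→d B: +{d}
  FIRST[S]={a,b,d}  FIRST[A]={a,b}  FIRST[B]={a}  FIRST[C]={b}
[2]
  A via A→S: +{d}
  FIRST[S]={a,b,d}  FIRST[A]={a,b,d}  FIRST[B]={a}  FIRST[C]={b}
[3] (no change)
  FIRST[S]={a,b,d}  FIRST[A]={a,b,d}  FIRST[B]={a}  FIRST[C]={b}

FOLLOW iteration:
FOLLOW(S) := {$}
iter 1:
  A→b B C: FOLLOW(B) ⊇ FIRST(C) = {b}; new: +{b}
  S→a C: FOLLOW(C) ⊇ FOLLOW(S) ⊇ {$}; new: +{$}
  S→b A: FOLLOW(A) ⊇ FOLLOW(S) ⊇ {$}; new: +{$}
  S→d B: FOLLOW(B) ⊇ FOLLOW(S) ⊇ {$}; new: +{$}
  FOLLOW(S)={$}  FOLLOW(A)={$}  FOLLOW(B)={$,b}  FOLLOW(C)={$}
iter 2: (no change)
  FOLLOW(S)={$}  FOLLOW(A)={$}  FOLLOW(B)={$,b}  FOLLOW(C)={$}

FOLLOW(B) = ["$", "b"]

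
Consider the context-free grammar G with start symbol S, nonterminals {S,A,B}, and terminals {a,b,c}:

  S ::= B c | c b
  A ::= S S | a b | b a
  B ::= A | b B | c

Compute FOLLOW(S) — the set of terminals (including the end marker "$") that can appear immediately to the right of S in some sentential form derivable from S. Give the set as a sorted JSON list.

FIRST iteration:
pass 1:
  A via A→a b: +{a}
  A via A→b a: +{b}
  B via B→A: +{a,b}
  B via B→c: +{c}
  S via S→B c: +{a,b,c}
  FIRST(S)={a,b,c}  FIRST(A)={a,b}  FIRST(B)={a,b,c}
pass 2:
  A via A→S S: +{c}
  FIRST(S)={a,b,c}  FIRST(A)={a,b,c}  FIRST(B)={a,b,c}
pass 3: — fixpoint
  FIRST(S)={a,b,c}  FIRST(A)={a,b,c}  FIRST(B)={a,b,c}

FOLLOW sets:
seed FOLLOW(S) with $
pass 1:
  A→S S: FOLLOW(S) ⊇ FIRST(S) = {a,b,c}; new: +{a,b,c}
  S→B c: FOLLOW(B) ⊇ FIRST(c) = {c}; new: +{c}
  FOLLOW(S)={$,a,b,c}  FOLLOW(A)={}  FOLLOW(B)={c}
pass 2:
  B→A: FOLLOW(A) ⊇ FOLLOW(B) ⊇ {c}; new: +{c}
  FOLLOW(S)={$,a,b,c}  FOLLOW(A)={c}  FOLLOW(B)={c}
pass 3: (stable)
  FOLLOW(S)={$,a,b,c}  FOLLOW(A)={c}  FOLLOW(B)={c}

FOLLOW(S) = ["$", "a", "b", "c"]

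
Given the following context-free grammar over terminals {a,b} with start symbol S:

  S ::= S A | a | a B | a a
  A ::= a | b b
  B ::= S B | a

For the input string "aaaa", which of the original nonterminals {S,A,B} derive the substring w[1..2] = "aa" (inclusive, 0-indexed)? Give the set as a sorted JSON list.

Convert to CNF:
  S -> S A | T1 B | T1 T1 | a
  A -> T0 T0 | a
  B -> S B | a
  T0 -> b
  T1 -> a

CYK fill, restricted to cells inside w[1..2]:
  cell(1,1) a: {A,B,S,T1}  orig:{A,B,S}
  cell(2,2) a: {A,B,S,T1}  orig:{A,B,S}
  cell(1,2) aa: {B,S}

Original NTs in T[1,2] deriving "aa": ["B", "S"]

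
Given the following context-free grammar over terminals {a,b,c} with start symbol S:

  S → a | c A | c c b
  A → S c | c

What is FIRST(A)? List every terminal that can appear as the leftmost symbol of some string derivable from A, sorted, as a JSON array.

FIRST iteration:
[1]
  A via A→c: +{c}
  S via S→a: +{a}
  S via S→c A: +{c}
  FIRST[S]={a,c}  FIRST[A]={c}
[2]
  A via A→S c: +{a}
  FIRST[S]={a,c}  FIRST[A]={a,c}
[3] done
  FIRST[S]={a,c}  FIRST[A]={a,c}

FIRST(A) = ["a", "c"]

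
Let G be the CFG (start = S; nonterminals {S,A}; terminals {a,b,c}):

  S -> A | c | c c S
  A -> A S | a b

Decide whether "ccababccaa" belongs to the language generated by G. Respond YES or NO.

CNF form of G:
  S -> A S | T0 T1 | T2 X3 | c
  A -> A S | T0 T1
  T0 -> a
  T1 -> b
  T2 -> c
  X3 -> T2 S

CYK table (by increasing span):
  cell(0,0) c: {S,T2}  orig:{S}
  cell(1,1) c: {S,T2}  orig:{S}
  cell(2,2) a: {T0}  orig:{}
  cell(3,3) b: {T1}  orig:{}
  cell(4,4) a: {T0}  orig:{}
  cell(5,5) b: {T1}  orig:{}
  cell(6,6) c: {S,T2}  orig:{S}
  cell(7,7) c: {S,T2}  orig:{S}
  cell(8,8) a: {T0}  orig:{}
  cell(9,9) a: {T0}  orig:{}
  cell(0,1) cc: {X3}  orig:{}
  cell(1,2) ca: ∅
  cell(2,3) ab: {A,S}
  cell(3,4) ba: ∅
  cell(4,5) ab: {A,S}
  cell(5,6) bc: ∅
  cell(6,7) cc: {X3}  orig:{}
  cell(7,8) ca: ∅
  cell(8,9) aa: ∅
  cell(0,2) cca: ∅
  cell(1,3) cab: {X3}  orig:{}
  cell(2,4) aba: ∅
  cell(3,5) bab: ∅
  cell(4,6) abc: {A,S}
  cell(5,7) bcc: ∅
  cell(6,8) cca: ∅
  cell(7,9) caa: ∅
  cell(0,3) ccab: {S}
  cell(1,4) caba: ∅
  cell(2,5) abab: {A,S}
  cell(3,6) babc: ∅
  cell(4,7) abcc: {A,S}
  cell(5,8) bcca: ∅
  cell(6,9) ccaa: ∅
  cell(0,4) ccaba: ∅
  cell(1,5) cabab: {X3}  orig:{}
  cell(2,6) ababc: {A,S}
  cell(3,7) babcc: ∅
  cell(4,8) abcca: ∅
  cell(5,9) bccaa: ∅
  cell(0,5) ccabab: {S}
  cell(1,6) cababc: {X3}  orig:{}
  cell(2,7) ababcc: {A,S}
  cell(3,8) babcca: ∅
  cell(4,9) abccaa: ∅
  cell(0,6) ccababc: {S}
  cell(1,7) cababcc: {X3}  orig:{}
  cell(2,8) ababcca: ∅
  cell(3,9) babccaa: ∅
  cell(0,7) ccababcc: {S}
  cell(1,8) cababcca: ∅
  cell(2,9) ababccaa: ∅
  cell(0,8) ccababcca: ∅
  cell(1,9) cababccaa: ∅
  cell(0,9) ccababccaa: ∅

S ∉ T[0,9] ⇒ NO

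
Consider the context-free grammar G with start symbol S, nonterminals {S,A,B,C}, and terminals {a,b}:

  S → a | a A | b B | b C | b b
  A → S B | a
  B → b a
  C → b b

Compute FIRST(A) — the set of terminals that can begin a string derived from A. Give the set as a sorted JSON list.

Compute FIRST by fixpoint:
pass 1:
  A via A→a: +{a}
  B via B→b a: +{b}
  C via C→b b: +{b}
  S via S→a: +{a}
  S via S→b B: +{b}
  FIRST(S)={a,b}  FIRST(A)={a}  FIRST(B)={b}  FIRST(C)={b}
pass 2:
  A via A→S B: +{b}
  FIRST(S)={a,b}  FIRST(A)={a,b}  FIRST(B)={b}  FIRST(C)={b}
pass 3: done
  FIRST(S)={a,b}  FIRST(A)={a,b}  FIRST(B)={b}  FIRST(C)={b}

FIRST(A) = ["a", "b"]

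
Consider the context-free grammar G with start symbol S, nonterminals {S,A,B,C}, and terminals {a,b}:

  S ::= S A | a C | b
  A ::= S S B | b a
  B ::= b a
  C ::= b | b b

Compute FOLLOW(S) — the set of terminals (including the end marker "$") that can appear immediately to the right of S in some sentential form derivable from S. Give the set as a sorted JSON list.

Compute FIRST by fixpoint:
pass 1:
  A via A→b a: +{b}
  B via B→b a: +{b}
  C via C→b: +{b}
  S via S→a C: +{a}
  S via S→b: +{b}
  S: {a,b}  A: {b}  B: {b}  C: {b}
pass 2:
  A via A→S S B: +{a}
  S: {a,b}  A: {a,b}  B: {b}  C: {b}
pass 3: — fixpoint
  S: {a,b}  A: {a,b}  B: {b}  C: {b}

FOLLOW sets:
initialize: $ ∈ FOLLOW(S)
pass 1:
  A→S S B: FOLLOW(S) ⊇ FIRST(S) = {a,b}; new: +{a,b}
  S→S A: FOLLOW(A) ⊇ FOLLOW(S) ⊇ {$,a,b}; new: +{$,a,b}
  S→a C: FOLLOW(C) ⊇ FOLLOW(S) ⊇ {$,a,b}; new: +{$,a,b}
  FOLLOW[S]={$,a,b}  FOLLOW[A]={$,a,b}  FOLLOW[B]={}  FOLLOW[C]={$,a,b}
pass 2:
  A→S S B: FOLLOW(B) ⊇ FOLLOW(A) ⊇ {$,a,b}; new: +{$,a,b}
  FOLLOW[S]={$,a,b}  FOLLOW[A]={$,a,b}  FOLLOW[B]={$,a,b}  FOLLOW[C]={$,a,b}
pass 3: (no change)
  FOLLOW[S]={$,a,b}  FOLLOW[A]={$,a,b}  FOLLOW[B]={$,a,b}  FOLLOW[C]={$,a,b}

FOLLOW(S) = ["$", "a", "b"]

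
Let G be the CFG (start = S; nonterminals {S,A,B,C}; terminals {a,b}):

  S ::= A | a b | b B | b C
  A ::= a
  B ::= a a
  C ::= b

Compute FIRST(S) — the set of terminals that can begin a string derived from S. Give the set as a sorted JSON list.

FIRST iteration:
pass 1:
  A via A→a: +{a}
  B via B→a a: +{a}
  C via C→b: +{b}
  S via S→A: +{a}
  S via S→b B: +{b}
  FIRST(S)={a,b}  FIRST(A)={a}  FIRST(B)={a}  FIRST(C)={b}
pass 2: (no change)
  FIRST(S)={a,b}  FIRST(A)={a}  FIRST(B)={a}  FIRST(C)={b}

FIRST(S) = ["a", "b"]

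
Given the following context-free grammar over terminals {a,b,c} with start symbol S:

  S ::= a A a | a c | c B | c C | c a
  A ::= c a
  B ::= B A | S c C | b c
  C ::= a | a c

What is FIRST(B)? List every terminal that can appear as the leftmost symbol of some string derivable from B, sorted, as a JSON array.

Compute FIRST by fixpoint:
round 1:
  A via A→c a: +{c}
  B via B→b c: +{b}
  C via C→a: +{a}
  S via S→a A a: +{a}
  S via S→c B: +{c}
  S: {a,c}  A: {c}  B: {b}  C: {a}
round 2:
  B via B→S c C: +{a,c}
  S: {a,c}  A: {c}  B: {a,b,c}  C: {a}
round 3: (no change)
  S: {a,c}  A: {c}  B: {a,b,c}  C: {a}

FIRST(B) = ["a", "b", "c"]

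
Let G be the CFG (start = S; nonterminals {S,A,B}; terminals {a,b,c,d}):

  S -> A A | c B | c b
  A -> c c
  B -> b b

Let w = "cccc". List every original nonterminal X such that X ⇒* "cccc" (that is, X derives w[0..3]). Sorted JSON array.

Convert to CNF:
  S -> A A | T0 B | T0 T1
  A -> T0 T0
  B -> T1 T1
  T0 -> c
  T1 -> b

CYK table (by increasing span) — only the sub-triangle for w[0..3]:
  cell(0,0) c: {T0}  orig:{}
  cell(1,1) c: {T0}  orig:{}
  cell(2,2) c: {T0}  orig:{}
  cell(3,3) c: {T0}  orig:{}
  cell(0,1) cc: {A}
  cell(1,2) cc: {A}
  cell(2,3) cc: {A}
  cell(0,2) ccc: ∅
  cell(1,3) ccc: ∅
  cell(0,3) cccc: {S}

Original NTs in T[0,3] deriving "cccc": ["S"]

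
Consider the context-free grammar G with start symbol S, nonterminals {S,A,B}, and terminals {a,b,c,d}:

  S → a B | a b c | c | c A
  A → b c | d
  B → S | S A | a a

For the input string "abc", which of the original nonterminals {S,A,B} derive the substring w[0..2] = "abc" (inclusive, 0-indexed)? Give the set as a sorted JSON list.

Convert to CNF:
  S -> T1 A | T2 B | T2 X4 | c
  A -> T0 T1 | d
  B -> S A | T1 A | T2 B | T2 T2 | T2 X3 | c
  T0 -> b
  T1 -> c
  T2 -> a
  X3 -> T0 T1
  X4 -> T0 T1

CYK table (by increasing span) — only the sub-triangle for w[0..2]:
  [0..0]={T2}  "a"  orig:{}
  [1..1]={T0}  "b"  orig:{}
  [2..2]={B,S,T1}  "c"  orig:{B,S}
  [0..1]=∅  "ab"
  [1..2]={A,X3,X4}  "bc"  orig:{A}
  [0..2]={B,S}  "abc"

Original NTs in T[0,2] deriving "abc": ["B", "S"]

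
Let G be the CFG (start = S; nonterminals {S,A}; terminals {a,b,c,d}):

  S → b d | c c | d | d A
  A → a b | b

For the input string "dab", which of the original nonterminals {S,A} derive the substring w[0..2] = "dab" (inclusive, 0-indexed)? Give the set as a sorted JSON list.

Convert to CNF:
  S -> T1 T2 | T2 A | T3 T3 | d
  A -> T0 T1 | b
  T0 -> a
  T1 -> b
  T2 -> d
  T3 -> c

CYK fill (cells [i..j] with 0 ≤ i ≤ j ≤ 2 only):
  T[0,0] 'd' = {S,T2}  orig:{S}
  T[1,1] 'a' = {T0}  orig:{}
  T[2,2] 'b' = {A,T1}  orig:{A}
  T[0,1] 'da' = ∅
  T[1,2] 'ab' = {A}
  T[0,2] 'dab' = {S}

Original NTs in T[0,2] deriving "dab": ["S"]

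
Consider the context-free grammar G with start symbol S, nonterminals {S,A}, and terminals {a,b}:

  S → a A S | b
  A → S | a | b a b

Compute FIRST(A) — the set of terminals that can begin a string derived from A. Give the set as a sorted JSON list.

FIRST sets, iterate to fixpoint:
iter 1:
  A via A→a: +{a}
  A via A→b a b: +{b}
  S via S→a A S: +{a}
  S via S→b: +{b}
  FIRST(S)={a,b}  FIRST(A)={a,b}
iter 2: (no change)
  FIRST(S)={a,b}  FIRST(A)={a,b}

FIRST(A) = ["a", "b"]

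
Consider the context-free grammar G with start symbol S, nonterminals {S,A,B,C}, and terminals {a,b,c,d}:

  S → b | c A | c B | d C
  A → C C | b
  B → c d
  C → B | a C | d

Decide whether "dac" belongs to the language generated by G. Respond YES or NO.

Convert to CNF:
  S -> T0 A | T0 B | T1 C | b
  A -> C C | b
  B -> T0 T1
  C -> T0 T1 | T2 C | d
  T0 -> c
  T1 -> d
  T2 -> a

CYK fill:
  T[0,0] 'd' = {C,T1}  orig:{C}
  T[1,1] 'a' = {T2}  orig:{}
  T[2,2] 'c' = {T0}  orig:{}
  T[0,1] 'da' = ∅
  T[1,2] 'ac' = ∅
  T[0,2] 'dac' = ∅

S ∉ T[0,2] ⇒ NO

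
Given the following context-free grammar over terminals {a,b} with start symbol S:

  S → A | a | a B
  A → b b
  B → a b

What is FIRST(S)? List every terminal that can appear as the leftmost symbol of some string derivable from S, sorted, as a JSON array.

FIRST sets, iterate to fixpoint:
[1]
  A via A→b b: +{b}
  B via B→a b: +{a}
  S via S→A: +{b}
  S via S→a: +{a}
  FIRST[S]={a,b}  FIRST[A]={b}  FIRST[B]={a}
[2] (no change)
  FIRST[S]={a,b}  FIRST[A]={b}  FIRST[B]={a}

FIRST(S) = ["a", "b"]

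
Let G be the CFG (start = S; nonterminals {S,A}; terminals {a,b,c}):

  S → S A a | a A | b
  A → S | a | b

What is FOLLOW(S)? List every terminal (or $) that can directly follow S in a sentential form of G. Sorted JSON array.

Compute FIRST by fixpoint:
pass 1:
  A via A→a: +{a}
  A via A→b: +{b}
  S via S→a A: +{a}
  S via S→b: +{b}
  FIRST[S]={a,b}  FIRST[A]={a,b}
pass 2: (stable)
  FIRST[S]={a,b}  FIRST[A]={a,b}

FOLLOW iteration:
seed FOLLOW(S) with $
[1]
  S→S A a: FOLLOW(S) ⊇ FIRST(A) = {a,b}; new: +{a,b}
  S→S A a: FOLLOW(A) ⊇ FIRST(a) = {a}; new: +{a}
  S→a A: FOLLOW(A) ⊇ FOLLOW(S) ⊇ {$,a,b}; new: +{$,b}
  FOLLOW(S)={$,a,b}  FOLLOW(A)={$,a,b}
[2] (stable)
  FOLLOW(S)={$,a,b}  FOLLOW(A)={$,a,b}

FOLLOW(S) = ["$", "a", "b"]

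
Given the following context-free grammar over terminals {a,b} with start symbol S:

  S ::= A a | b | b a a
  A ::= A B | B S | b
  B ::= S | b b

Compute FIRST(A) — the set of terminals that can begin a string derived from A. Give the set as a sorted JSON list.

Compute FIRST by fixpoint:
round 1:
  A via A→b: +{b}
  B via B→b b: +{b}
  S via S→A a: +{b}
  FIRST(S)={b}  FIRST(A)={b}  FIRST(B)={b}
round 2: (stable)
  FIRST(S)={b}  FIRST(A)={b}  FIRST(B)={b}

FIRST(A) = ["b"]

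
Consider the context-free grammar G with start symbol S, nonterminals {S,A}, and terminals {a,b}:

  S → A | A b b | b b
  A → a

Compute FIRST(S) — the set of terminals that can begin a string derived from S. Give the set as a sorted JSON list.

Compute FIRST by fixpoint:
iter 1:
  A via A→a: +{a}
  S via S→A: +{a}
  S via S→b b: +{b}
  FIRST[S]={a,b}  FIRST[A]={a}
iter 2: (stable)
  FIRST[S]={a,b}  FIRST[A]={a}

FIRST(S) = ["a", "b"]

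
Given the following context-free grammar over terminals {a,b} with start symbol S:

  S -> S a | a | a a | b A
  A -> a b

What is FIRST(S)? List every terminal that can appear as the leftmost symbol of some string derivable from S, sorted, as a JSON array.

Compute FIRST by fixpoint:
iter 1:
  A via A→a b: +{a}
  S via S→a: +{a}
  S via S→b A: +{b}
  FIRST(S)={a,b}  FIRST(A)={a}
iter 2: — fixpoint
  FIRST(S)={a,b}  FIRST(A)={a}

FIRST(S) = ["a", "b"]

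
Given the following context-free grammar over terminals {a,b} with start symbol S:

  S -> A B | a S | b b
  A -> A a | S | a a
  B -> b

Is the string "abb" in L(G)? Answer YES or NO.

CNF form of G:
  S -> A B | T0 S | T1 T1
  A -> A B | A T0 | T0 S | T0 T0 | T1 T1
  B -> b
  T0 -> a
  T1 -> b

Fill CYK table bottom-up:
  T[0,0] 'a' = {T0}  orig:{}
  T[1,1] 'b' = {B,T1}  orig:{B}
  T[2,2] 'b' = {B,T1}  orig:{B}
  T[0,1] 'ab' = ∅
  T[1,2] 'bb' = {A,S}
  T[0,2] 'abb' = {A,S}

S ∈ T[0,2] ⇒ YES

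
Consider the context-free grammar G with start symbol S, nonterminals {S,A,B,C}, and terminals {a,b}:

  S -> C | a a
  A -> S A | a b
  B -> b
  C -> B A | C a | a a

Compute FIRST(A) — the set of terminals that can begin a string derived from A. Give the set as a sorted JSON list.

Compute FIRST by fixpoint:
pass 1:
  A via A→a b: +{a}
  B via B→b: +{b}
  C via C→B A: +{b}
  C via C→a a: +{a}
  S via S→C: +{a,b}
  S: {a,b}  A: {a}  B: {b}  C: {a,b}
pass 2:
  A via A→S A: +{b}
  S: {a,b}  A: {a,b}  B: {b}  C: {a,b}
pass 3: done
  S: {a,b}  A: {a,b}  B: {b}  C: {a,b}

FIRST(A) = ["a", "b"]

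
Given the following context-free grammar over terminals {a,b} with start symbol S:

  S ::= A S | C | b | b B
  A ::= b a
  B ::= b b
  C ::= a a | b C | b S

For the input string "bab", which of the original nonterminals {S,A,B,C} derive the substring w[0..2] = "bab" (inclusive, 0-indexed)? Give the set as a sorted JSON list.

CNF form of G:
  S -> A S | T0 B | T0 C | T0 S | T1 T1 | b
  A -> T0 T1
  B -> T0 T0
  C -> T0 C | T0 S | T1 T1
  T0 -> b
  T1 -> a

CYK fill (cells [i..j] with 0 ≤ i ≤ j ≤ 2 only):
  [0..0]={S,T0}  "b"  orig:{S}
  [1..1]={T1}  "a"  orig:{}
  [2..2]={S,T0}  "b"  orig:{S}
  [0..1]={A}  "ba"
  [1..2]=∅  "ab"
  [0..2]={S}  "bab"

Original NTs in T[0,2] deriving "bab": ["S"]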